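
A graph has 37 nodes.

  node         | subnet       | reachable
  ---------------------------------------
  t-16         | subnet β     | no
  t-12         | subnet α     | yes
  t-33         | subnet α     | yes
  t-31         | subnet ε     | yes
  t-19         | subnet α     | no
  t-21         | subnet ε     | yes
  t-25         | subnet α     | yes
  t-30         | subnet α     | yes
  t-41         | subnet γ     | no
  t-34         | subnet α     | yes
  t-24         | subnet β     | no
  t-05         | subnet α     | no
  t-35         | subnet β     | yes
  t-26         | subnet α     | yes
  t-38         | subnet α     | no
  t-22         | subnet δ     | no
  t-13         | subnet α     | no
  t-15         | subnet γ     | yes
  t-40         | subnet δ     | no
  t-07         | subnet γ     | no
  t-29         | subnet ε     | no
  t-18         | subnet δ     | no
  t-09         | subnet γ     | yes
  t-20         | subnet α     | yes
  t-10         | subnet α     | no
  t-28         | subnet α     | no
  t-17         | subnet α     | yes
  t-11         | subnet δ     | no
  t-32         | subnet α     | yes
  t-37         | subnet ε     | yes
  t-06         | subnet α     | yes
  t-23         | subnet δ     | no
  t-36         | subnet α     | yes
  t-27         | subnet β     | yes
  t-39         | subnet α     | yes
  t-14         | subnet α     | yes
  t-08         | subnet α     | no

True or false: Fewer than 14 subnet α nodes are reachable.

True

'Fewer than 14 subnet α nodes are reachable' holds iff |A ∩ B| < 14.
|A| = 20, |A ∩ B| = 13, |A ∖ B| = 7.
|A ∩ B| = 13, so the statement is true.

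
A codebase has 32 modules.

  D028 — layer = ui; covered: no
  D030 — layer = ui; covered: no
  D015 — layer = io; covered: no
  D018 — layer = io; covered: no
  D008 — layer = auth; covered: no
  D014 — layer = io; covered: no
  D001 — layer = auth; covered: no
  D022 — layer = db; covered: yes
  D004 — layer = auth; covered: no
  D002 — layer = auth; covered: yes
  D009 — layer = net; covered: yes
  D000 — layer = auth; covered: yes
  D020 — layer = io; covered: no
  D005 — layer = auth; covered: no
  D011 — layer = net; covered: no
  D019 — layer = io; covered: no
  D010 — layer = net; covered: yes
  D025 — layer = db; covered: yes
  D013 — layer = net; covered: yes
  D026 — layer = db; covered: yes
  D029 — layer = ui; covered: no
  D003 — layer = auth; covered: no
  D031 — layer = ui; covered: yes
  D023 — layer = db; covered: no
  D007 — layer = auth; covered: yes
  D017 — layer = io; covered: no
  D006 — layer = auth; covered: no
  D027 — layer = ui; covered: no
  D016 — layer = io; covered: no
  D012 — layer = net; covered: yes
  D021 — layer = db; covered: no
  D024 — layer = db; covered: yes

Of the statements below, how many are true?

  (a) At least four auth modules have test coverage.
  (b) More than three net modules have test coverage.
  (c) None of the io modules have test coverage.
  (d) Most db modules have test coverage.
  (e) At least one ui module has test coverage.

(a) auth: |A| = 9, |A ∩ B| = 3; needs |A ∩ B| ≥ 4 — false.
(b) net: |A| = 5, |A ∩ B| = 4; needs |A ∩ B| > 3 — true.
(c) io: |A| = 7, |A ∩ B| = 0; needs A ∩ B = ∅ (|A ∩ B| = 0) — true.
(d) db: |A| = 6, |A ∩ B| = 4; needs |A ∩ B| > |A ∖ B| — true.
(e) ui: |A| = 5, |A ∩ B| = 1; needs A ∩ B ≠ ∅ (|A ∩ B| ≥ 1) — true.

4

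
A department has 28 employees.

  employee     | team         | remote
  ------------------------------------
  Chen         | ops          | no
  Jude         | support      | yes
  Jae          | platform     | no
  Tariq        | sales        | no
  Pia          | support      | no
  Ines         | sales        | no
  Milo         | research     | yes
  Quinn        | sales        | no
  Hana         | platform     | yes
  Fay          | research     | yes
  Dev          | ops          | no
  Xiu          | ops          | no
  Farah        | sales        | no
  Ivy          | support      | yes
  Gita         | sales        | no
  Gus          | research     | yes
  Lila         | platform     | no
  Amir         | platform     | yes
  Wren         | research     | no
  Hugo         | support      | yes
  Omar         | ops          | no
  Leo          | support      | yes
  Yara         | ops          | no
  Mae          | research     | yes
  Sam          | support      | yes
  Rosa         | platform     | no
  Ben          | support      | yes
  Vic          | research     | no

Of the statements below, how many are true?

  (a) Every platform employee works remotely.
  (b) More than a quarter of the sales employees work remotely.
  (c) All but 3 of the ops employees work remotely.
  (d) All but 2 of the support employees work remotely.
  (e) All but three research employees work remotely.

0

(a) platform: |A| = 5, |A ∩ B| = 2; needs A ⊆ B, i.e. every element of A is in B (|A ∖ B| = 0) — false.
(b) sales: |A| = 5, |A ∩ B| = 0; needs |A ∩ B| / |A| > 1/4 — false.
(c) ops: |A| = 5, |A ∩ B| = 0; needs |A ∖ B| = 3 — false.
(d) support: |A| = 7, |A ∩ B| = 6; needs |A ∖ B| = 2 — false.
(e) research: |A| = 6, |A ∩ B| = 4; needs |A ∖ B| = 3 — false.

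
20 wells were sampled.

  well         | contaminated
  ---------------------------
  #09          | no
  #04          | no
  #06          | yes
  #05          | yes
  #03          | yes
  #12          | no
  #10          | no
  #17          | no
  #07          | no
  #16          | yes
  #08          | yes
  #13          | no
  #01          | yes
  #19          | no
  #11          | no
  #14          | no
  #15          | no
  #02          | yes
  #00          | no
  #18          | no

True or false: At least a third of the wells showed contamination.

True

The determiner here denotes the relation: |A ∩ B| / |A| ≥ 1/3.
|A| = 20, |A ∩ B| = 7, |A ∖ B| = 13.
|A ∩ B|/|A| = 7/20, so the statement is true.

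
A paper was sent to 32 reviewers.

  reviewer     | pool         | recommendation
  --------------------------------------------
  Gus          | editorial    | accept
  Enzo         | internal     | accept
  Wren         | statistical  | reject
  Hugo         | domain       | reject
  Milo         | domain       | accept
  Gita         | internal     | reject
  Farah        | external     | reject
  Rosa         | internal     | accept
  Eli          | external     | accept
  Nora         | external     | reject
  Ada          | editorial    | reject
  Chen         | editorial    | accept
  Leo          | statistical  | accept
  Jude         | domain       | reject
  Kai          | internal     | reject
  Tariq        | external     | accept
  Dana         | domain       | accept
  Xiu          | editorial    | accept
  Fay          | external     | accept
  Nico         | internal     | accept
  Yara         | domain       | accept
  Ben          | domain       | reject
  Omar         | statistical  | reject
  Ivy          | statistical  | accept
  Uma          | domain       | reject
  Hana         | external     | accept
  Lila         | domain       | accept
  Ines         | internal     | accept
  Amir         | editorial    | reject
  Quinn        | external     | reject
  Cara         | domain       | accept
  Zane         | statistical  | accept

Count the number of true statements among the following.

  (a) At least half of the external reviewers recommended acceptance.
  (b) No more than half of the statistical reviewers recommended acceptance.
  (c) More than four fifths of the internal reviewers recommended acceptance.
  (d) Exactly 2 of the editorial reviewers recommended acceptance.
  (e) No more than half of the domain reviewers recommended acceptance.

1

(a) external: |A| = 7, |A ∩ B| = 4; needs |A ∩ B| ≥ |A ∖ B| — true.
(b) statistical: |A| = 5, |A ∩ B| = 3; needs |A ∩ B| ≤ |A ∖ B| — false.
(c) internal: |A| = 6, |A ∩ B| = 4; needs |A ∩ B| / |A| > 4/5 — false.
(d) editorial: |A| = 5, |A ∩ B| = 3; needs |A ∩ B| = 2 — false.
(e) domain: |A| = 9, |A ∩ B| = 5; needs |A ∩ B| ≤ |A ∖ B| — false.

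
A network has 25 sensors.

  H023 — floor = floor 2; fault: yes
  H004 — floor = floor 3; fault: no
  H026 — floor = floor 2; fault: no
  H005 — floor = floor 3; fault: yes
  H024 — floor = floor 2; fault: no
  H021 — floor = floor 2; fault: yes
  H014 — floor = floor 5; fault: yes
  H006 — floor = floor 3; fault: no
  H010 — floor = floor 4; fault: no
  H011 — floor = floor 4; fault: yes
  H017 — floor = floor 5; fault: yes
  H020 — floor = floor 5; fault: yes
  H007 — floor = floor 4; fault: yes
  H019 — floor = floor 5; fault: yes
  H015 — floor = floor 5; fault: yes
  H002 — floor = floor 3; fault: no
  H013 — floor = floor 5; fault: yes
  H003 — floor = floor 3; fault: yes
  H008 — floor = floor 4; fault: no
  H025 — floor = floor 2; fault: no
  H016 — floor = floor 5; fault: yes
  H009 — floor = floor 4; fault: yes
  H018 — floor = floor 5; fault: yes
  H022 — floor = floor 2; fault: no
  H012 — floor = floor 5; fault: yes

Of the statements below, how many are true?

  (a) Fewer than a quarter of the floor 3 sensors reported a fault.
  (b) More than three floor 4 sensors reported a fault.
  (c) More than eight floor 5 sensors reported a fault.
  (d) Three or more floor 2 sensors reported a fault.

1

(a) floor 3: |A| = 5, |A ∩ B| = 2; needs |A ∩ B| / |A| < 1/4 — false.
(b) floor 4: |A| = 5, |A ∩ B| = 3; needs |A ∩ B| > 3 — false.
(c) floor 5: |A| = 9, |A ∩ B| = 9; needs |A ∩ B| > 8 — true.
(d) floor 2: |A| = 6, |A ∩ B| = 2; needs |A ∩ B| ≥ 3 — false.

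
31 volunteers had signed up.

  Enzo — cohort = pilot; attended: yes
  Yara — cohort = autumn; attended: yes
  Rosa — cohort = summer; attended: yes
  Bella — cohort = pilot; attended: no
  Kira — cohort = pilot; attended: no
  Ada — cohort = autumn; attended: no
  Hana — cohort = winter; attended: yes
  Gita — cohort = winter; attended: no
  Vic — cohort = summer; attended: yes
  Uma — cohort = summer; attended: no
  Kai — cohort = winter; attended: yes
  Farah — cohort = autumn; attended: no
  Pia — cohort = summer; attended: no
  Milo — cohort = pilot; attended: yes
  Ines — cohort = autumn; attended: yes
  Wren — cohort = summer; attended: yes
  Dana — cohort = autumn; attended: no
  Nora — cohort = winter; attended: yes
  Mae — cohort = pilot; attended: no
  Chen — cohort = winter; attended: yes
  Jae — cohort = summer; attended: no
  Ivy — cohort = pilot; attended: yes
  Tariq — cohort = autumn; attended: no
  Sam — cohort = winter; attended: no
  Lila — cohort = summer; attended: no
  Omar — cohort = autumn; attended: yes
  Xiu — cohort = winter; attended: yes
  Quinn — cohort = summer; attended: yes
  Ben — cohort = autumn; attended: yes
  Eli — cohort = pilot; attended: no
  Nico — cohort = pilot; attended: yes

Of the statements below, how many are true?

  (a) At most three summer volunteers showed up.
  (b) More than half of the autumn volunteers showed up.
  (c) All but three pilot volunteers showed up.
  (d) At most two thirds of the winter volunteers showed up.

0

(a) summer: |A| = 8, |A ∩ B| = 4; needs |A ∩ B| ≤ 3 — false.
(b) autumn: |A| = 8, |A ∩ B| = 4; needs |A ∩ B| > |A ∖ B| — false.
(c) pilot: |A| = 8, |A ∩ B| = 4; needs |A ∖ B| = 3 — false.
(d) winter: |A| = 7, |A ∩ B| = 5; needs |A ∩ B| / |A| ≤ 2/3 — false.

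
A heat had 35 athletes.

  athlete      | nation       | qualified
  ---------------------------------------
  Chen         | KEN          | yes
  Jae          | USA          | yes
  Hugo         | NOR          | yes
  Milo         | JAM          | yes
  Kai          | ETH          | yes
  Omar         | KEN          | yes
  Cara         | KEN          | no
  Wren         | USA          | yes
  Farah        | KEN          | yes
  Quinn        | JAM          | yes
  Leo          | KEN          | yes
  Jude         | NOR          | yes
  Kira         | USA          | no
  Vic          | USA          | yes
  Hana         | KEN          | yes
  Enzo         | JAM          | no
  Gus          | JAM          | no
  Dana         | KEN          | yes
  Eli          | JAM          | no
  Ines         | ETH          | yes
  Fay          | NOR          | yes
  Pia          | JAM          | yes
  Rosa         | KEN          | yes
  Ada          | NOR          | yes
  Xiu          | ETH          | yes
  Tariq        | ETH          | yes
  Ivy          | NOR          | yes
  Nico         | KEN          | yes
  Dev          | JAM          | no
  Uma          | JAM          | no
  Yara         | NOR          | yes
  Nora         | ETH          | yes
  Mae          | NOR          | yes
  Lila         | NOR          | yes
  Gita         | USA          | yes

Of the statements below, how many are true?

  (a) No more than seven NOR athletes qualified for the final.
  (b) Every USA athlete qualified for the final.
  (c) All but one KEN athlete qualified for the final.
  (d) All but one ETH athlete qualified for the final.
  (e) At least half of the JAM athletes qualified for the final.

1

(a) NOR: |A| = 8, |A ∩ B| = 8; needs |A ∩ B| ≤ 7 — false.
(b) USA: |A| = 5, |A ∩ B| = 4; needs A ⊆ B, i.e. every element of A is in B (|A ∖ B| = 0) — false.
(c) KEN: |A| = 9, |A ∩ B| = 8; needs |A ∖ B| = 1 — true.
(d) ETH: |A| = 5, |A ∩ B| = 5; needs |A ∖ B| = 1 — false.
(e) JAM: |A| = 8, |A ∩ B| = 3; needs |A ∩ B| ≥ |A ∖ B| — false.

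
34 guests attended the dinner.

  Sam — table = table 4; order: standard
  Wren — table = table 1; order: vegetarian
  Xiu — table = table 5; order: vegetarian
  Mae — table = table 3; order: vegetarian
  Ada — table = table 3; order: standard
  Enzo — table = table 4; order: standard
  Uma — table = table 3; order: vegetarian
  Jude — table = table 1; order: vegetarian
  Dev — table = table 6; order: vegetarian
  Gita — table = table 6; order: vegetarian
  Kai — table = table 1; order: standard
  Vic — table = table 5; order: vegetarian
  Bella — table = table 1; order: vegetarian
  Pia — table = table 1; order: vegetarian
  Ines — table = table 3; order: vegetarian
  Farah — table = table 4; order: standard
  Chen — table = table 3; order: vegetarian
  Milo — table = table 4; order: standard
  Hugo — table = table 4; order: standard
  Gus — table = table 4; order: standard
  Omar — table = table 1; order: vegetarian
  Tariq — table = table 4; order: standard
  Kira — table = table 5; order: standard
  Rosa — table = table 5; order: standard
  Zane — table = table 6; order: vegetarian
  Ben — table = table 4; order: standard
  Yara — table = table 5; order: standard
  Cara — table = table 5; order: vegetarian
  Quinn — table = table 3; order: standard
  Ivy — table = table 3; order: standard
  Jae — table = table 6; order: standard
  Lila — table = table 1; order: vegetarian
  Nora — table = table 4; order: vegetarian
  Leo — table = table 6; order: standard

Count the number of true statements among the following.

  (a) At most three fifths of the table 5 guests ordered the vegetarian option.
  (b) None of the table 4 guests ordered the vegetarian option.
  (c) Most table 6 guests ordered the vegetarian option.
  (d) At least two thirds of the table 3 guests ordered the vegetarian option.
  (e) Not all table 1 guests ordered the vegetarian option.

(a) table 5: |A| = 6, |A ∩ B| = 3; needs |A ∩ B| / |A| ≤ 3/5 — true.
(b) table 4: |A| = 9, |A ∩ B| = 1; needs A ∩ B = ∅ (|A ∩ B| = 0) — false.
(c) table 6: |A| = 5, |A ∩ B| = 3; needs |A ∩ B| > |A ∖ B| — true.
(d) table 3: |A| = 7, |A ∩ B| = 4; needs |A ∩ B| / |A| ≥ 2/3 — false.
(e) table 1: |A| = 7, |A ∩ B| = 6; needs A ⊄ B (|A ∖ B| ≥ 1) — true.

3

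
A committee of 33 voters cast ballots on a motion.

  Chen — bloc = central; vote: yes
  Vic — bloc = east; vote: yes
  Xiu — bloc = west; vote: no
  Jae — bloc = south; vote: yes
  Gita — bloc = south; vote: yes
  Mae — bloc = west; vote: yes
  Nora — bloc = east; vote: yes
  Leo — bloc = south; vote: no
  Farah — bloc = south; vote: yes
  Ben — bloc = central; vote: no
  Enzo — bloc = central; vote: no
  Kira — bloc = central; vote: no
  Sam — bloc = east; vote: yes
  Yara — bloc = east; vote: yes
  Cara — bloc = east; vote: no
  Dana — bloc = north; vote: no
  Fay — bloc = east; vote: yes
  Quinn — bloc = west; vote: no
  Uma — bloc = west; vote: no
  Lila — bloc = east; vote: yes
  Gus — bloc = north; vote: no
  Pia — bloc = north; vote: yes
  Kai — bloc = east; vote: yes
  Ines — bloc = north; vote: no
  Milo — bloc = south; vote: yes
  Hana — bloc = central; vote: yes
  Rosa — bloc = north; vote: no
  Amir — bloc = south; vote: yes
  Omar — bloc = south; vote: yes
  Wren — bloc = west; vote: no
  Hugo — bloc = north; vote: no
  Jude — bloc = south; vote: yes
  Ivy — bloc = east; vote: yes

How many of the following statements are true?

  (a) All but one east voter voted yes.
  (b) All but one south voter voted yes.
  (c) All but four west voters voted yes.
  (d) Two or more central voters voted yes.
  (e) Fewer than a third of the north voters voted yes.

5

(a) east: |A| = 9, |A ∩ B| = 8; needs |A ∖ B| = 1 — true.
(b) south: |A| = 8, |A ∩ B| = 7; needs |A ∖ B| = 1 — true.
(c) west: |A| = 5, |A ∩ B| = 1; needs |A ∖ B| = 4 — true.
(d) central: |A| = 5, |A ∩ B| = 2; needs |A ∩ B| ≥ 2 — true.
(e) north: |A| = 6, |A ∩ B| = 1; needs |A ∩ B| / |A| < 1/3 — true.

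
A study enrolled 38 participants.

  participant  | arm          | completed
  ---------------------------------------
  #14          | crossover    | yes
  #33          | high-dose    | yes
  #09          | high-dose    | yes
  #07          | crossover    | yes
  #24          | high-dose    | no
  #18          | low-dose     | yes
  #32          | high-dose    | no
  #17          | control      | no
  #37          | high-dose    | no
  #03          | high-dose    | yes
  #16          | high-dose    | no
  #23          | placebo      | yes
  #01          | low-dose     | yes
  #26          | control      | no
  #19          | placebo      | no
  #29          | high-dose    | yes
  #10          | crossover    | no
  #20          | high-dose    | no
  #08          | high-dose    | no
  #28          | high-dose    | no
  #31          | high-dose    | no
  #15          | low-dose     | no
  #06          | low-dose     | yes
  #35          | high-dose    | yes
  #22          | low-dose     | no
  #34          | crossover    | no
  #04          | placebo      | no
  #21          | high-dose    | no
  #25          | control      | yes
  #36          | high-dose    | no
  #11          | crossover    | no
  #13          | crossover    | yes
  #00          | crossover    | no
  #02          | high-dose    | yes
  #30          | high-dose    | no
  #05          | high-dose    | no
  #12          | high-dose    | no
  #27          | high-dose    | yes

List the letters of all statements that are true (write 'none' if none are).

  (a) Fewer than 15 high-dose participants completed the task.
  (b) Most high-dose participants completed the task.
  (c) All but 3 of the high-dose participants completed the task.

(a)

|A| = 20, |A ∩ B| = 7, |A ∖ B| = 13.
(a) |A ∩ B| < 15: holds.
(b) |A ∩ B| > |A ∖ B|: fails.
(c) |A ∖ B| = 3: fails.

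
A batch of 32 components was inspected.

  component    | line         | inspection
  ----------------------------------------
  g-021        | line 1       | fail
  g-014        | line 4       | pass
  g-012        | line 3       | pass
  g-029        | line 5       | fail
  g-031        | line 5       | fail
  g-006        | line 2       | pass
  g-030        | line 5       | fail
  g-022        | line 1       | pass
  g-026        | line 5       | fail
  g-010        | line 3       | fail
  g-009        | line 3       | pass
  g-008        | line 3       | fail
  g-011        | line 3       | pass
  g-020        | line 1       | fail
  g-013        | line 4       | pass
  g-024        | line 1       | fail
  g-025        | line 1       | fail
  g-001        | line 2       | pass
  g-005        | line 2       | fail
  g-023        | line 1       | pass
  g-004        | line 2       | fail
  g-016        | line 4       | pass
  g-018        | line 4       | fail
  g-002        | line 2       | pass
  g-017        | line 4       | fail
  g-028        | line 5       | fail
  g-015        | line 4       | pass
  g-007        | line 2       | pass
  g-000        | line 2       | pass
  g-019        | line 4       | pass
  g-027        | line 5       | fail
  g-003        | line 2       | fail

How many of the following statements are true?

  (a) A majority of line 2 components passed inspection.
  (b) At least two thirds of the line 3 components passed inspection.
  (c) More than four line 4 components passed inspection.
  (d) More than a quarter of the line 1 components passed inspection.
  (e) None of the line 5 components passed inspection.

4

(a) line 2: |A| = 8, |A ∩ B| = 5; needs |A ∩ B| > |A ∖ B| — true.
(b) line 3: |A| = 5, |A ∩ B| = 3; needs |A ∩ B| / |A| ≥ 2/3 — false.
(c) line 4: |A| = 7, |A ∩ B| = 5; needs |A ∩ B| > 4 — true.
(d) line 1: |A| = 6, |A ∩ B| = 2; needs |A ∩ B| / |A| > 1/4 — true.
(e) line 5: |A| = 6, |A ∩ B| = 0; needs A ∩ B = ∅ (|A ∩ B| = 0) — true.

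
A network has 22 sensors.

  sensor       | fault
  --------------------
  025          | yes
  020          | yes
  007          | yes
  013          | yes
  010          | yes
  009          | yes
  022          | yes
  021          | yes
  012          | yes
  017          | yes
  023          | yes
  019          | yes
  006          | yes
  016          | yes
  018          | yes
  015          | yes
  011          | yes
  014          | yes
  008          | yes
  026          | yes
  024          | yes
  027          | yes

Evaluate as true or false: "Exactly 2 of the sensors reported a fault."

False

The determiner here denotes the relation: |A ∩ B| = 2.
|A| = 22, |A ∩ B| = 22, |A ∖ B| = 0.
|A ∩ B| = 22, so the statement is false.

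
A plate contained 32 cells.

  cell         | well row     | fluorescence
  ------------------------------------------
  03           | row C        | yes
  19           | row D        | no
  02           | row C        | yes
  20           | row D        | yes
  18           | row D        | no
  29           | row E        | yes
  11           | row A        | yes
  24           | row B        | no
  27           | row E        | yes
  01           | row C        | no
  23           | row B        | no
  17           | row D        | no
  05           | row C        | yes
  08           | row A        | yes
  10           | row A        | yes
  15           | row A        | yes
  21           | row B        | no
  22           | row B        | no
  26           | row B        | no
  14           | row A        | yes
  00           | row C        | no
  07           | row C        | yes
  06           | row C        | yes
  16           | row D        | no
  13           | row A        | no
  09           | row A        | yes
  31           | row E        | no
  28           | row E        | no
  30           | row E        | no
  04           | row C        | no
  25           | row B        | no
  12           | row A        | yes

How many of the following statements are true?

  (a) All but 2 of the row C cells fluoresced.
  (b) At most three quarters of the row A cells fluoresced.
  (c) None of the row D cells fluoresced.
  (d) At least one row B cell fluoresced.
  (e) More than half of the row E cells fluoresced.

0

(a) row C: |A| = 8, |A ∩ B| = 5; needs |A ∖ B| = 2 — false.
(b) row A: |A| = 8, |A ∩ B| = 7; needs |A ∩ B| / |A| ≤ 3/4 — false.
(c) row D: |A| = 5, |A ∩ B| = 1; needs A ∩ B = ∅ (|A ∩ B| = 0) — false.
(d) row B: |A| = 6, |A ∩ B| = 0; needs A ∩ B ≠ ∅ (|A ∩ B| ≥ 1) — false.
(e) row E: |A| = 5, |A ∩ B| = 2; needs |A ∩ B| > |A ∖ B| — false.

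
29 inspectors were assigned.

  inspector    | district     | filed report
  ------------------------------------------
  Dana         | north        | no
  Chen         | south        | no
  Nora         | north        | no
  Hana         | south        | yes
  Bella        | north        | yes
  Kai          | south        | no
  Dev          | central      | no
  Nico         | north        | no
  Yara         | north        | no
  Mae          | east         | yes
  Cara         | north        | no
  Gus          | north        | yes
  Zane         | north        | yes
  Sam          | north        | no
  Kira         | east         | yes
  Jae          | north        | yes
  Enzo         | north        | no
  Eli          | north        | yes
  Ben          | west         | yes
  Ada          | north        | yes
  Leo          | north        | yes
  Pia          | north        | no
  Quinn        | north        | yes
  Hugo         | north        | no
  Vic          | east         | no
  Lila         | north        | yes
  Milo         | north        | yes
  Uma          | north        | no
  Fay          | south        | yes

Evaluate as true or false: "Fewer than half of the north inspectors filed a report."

False

The determiner here denotes the relation: |A ∩ B| < |A ∖ B|.
|A| = 20, |A ∩ B| = 10, |A ∖ B| = 10.
10 = 10, so the statement is false.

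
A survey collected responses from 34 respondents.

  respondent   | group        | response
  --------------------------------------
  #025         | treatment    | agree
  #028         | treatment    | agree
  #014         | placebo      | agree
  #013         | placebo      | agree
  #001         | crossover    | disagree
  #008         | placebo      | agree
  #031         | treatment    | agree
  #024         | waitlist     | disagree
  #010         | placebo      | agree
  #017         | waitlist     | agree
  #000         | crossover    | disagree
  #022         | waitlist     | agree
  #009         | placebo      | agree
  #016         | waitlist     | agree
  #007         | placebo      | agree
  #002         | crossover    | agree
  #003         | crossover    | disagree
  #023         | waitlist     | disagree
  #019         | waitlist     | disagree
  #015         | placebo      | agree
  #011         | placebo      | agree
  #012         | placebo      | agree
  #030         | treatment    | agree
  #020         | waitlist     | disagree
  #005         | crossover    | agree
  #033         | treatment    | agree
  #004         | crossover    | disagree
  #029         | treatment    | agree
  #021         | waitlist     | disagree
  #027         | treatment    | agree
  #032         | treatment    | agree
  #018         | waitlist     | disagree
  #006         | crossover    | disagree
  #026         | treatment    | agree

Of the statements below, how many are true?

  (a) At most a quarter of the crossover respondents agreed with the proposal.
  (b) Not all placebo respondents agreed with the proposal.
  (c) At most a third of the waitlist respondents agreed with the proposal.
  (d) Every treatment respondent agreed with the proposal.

(a) crossover: |A| = 7, |A ∩ B| = 2; needs |A ∩ B| / |A| ≤ 1/4 — false.
(b) placebo: |A| = 9, |A ∩ B| = 9; needs A ⊄ B (|A ∖ B| ≥ 1) — false.
(c) waitlist: |A| = 9, |A ∩ B| = 3; needs |A ∩ B| / |A| ≤ 1/3 — true.
(d) treatment: |A| = 9, |A ∩ B| = 9; needs A ⊆ B, i.e. every element of A is in B (|A ∖ B| = 0) — true.

2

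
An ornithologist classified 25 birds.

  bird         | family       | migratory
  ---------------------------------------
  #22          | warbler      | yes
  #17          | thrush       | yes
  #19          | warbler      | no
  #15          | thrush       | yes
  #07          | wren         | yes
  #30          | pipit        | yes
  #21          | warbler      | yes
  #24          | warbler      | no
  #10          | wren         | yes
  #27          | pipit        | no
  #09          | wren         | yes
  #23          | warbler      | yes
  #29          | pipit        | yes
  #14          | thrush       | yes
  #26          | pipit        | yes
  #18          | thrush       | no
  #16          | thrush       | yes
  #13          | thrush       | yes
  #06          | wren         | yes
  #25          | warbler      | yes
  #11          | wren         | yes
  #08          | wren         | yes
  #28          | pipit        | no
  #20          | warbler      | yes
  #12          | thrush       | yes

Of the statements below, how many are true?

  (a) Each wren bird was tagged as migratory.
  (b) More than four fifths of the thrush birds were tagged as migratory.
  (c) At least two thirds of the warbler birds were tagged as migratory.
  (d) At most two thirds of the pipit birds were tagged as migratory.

(a) wren: |A| = 6, |A ∩ B| = 6; needs A ⊆ B, i.e. every element of A is in B (|A ∖ B| = 0) — true.
(b) thrush: |A| = 7, |A ∩ B| = 6; needs |A ∩ B| / |A| > 4/5 — true.
(c) warbler: |A| = 7, |A ∩ B| = 5; needs |A ∩ B| / |A| ≥ 2/3 — true.
(d) pipit: |A| = 5, |A ∩ B| = 3; needs |A ∩ B| / |A| ≤ 2/3 — true.

4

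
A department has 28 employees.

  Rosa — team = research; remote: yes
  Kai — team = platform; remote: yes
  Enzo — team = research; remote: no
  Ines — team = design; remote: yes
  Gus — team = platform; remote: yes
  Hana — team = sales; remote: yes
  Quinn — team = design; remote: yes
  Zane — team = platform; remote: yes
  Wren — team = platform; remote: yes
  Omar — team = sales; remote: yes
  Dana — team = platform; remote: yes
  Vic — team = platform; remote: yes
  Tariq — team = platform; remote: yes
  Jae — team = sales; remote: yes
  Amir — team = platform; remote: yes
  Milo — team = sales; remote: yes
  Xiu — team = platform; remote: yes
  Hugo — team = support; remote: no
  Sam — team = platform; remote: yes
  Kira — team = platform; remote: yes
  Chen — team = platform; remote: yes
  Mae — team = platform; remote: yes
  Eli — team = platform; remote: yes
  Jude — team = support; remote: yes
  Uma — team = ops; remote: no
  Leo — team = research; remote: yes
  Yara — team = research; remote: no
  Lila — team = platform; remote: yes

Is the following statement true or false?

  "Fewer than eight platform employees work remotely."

False

Truth condition: |A ∩ B| < 8.
|A| = 15, |A ∩ B| = 15, |A ∖ B| = 0.
|A ∩ B| = 15, so the statement is false.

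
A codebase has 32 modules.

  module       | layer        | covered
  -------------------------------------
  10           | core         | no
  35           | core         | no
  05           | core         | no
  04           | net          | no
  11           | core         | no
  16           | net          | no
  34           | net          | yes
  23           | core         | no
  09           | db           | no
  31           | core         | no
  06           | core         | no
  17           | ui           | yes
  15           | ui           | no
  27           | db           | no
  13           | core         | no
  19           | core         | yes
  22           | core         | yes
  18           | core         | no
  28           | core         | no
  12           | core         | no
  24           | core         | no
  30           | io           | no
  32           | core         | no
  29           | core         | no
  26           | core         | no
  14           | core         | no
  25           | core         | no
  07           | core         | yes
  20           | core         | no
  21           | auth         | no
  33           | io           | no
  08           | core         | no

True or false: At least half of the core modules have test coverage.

False

'At least half of the core modules have test coverage' holds iff |A ∩ B| ≥ |A ∖ B|.
|A| = 22, |A ∩ B| = 3, |A ∖ B| = 19.
3 < 19, so the statement is false.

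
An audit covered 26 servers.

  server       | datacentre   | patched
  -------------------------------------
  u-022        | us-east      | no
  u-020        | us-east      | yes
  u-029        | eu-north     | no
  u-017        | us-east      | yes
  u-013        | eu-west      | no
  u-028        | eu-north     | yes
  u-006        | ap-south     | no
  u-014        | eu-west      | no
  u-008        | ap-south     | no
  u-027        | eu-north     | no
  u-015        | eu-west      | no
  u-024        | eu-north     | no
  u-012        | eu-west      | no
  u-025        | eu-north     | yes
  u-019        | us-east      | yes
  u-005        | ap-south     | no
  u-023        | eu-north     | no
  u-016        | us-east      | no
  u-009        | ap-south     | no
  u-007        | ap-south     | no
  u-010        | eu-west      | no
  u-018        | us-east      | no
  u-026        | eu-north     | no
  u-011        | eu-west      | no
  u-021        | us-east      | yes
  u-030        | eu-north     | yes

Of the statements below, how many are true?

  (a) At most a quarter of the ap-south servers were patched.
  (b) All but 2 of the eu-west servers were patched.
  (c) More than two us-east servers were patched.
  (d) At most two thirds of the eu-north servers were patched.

3

(a) ap-south: |A| = 5, |A ∩ B| = 0; needs |A ∩ B| / |A| ≤ 1/4 — true.
(b) eu-west: |A| = 6, |A ∩ B| = 0; needs |A ∖ B| = 2 — false.
(c) us-east: |A| = 7, |A ∩ B| = 4; needs |A ∩ B| > 2 — true.
(d) eu-north: |A| = 8, |A ∩ B| = 3; needs |A ∩ B| / |A| ≤ 2/3 — true.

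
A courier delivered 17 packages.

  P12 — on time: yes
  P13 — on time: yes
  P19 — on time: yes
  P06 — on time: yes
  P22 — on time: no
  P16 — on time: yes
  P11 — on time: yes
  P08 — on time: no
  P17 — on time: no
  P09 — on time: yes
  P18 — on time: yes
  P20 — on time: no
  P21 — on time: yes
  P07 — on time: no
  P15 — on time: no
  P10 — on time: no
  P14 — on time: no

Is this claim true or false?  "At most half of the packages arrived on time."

False

The determiner here denotes the relation: |A ∩ B| ≤ |A ∖ B|.
|A| = 17, |A ∩ B| = 9, |A ∖ B| = 8.
9 > 8, so the statement is false.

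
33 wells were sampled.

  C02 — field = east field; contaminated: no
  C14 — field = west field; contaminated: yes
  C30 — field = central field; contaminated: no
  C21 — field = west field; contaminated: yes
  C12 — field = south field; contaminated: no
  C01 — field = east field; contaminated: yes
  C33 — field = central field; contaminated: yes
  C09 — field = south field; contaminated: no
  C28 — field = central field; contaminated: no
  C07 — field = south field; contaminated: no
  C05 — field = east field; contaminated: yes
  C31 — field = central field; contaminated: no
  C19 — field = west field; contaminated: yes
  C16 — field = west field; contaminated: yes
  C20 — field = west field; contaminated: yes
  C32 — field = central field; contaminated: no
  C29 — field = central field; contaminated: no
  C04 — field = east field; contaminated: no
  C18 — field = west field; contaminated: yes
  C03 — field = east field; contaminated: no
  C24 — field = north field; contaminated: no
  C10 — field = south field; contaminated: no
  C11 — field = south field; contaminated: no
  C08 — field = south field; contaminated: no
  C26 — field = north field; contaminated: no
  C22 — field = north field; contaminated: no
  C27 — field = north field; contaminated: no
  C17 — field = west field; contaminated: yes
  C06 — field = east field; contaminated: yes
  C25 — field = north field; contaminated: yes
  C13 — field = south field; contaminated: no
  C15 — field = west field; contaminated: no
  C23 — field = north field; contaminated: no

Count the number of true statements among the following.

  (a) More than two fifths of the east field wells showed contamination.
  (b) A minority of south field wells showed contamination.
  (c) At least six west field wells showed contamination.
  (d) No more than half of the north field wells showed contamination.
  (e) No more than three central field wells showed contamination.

(a) east field: |A| = 6, |A ∩ B| = 3; needs |A ∩ B| / |A| > 2/5 — true.
(b) south field: |A| = 7, |A ∩ B| = 0; needs |A ∩ B| < |A ∖ B| — true.
(c) west field: |A| = 8, |A ∩ B| = 7; needs |A ∩ B| ≥ 6 — true.
(d) north field: |A| = 6, |A ∩ B| = 1; needs |A ∩ B| ≤ |A ∖ B| — true.
(e) central field: |A| = 6, |A ∩ B| = 1; needs |A ∩ B| ≤ 3 — true.

5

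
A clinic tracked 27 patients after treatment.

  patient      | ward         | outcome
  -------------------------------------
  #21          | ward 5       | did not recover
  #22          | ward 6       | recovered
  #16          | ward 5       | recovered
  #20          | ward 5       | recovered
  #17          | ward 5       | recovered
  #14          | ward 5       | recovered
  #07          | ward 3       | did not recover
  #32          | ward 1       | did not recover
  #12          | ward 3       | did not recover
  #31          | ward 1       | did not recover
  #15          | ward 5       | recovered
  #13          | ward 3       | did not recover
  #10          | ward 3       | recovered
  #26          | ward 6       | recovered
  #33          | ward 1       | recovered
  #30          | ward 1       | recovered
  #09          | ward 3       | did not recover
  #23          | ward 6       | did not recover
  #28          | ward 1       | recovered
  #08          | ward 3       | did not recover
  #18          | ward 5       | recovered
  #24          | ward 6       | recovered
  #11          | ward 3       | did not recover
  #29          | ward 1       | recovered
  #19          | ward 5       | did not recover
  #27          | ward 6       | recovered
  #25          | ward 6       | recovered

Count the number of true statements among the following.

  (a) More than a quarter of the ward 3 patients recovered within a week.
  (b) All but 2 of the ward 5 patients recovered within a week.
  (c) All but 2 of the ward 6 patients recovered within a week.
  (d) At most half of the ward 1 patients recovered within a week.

(a) ward 3: |A| = 7, |A ∩ B| = 1; needs |A ∩ B| / |A| > 1/4 — false.
(b) ward 5: |A| = 8, |A ∩ B| = 6; needs |A ∖ B| = 2 — true.
(c) ward 6: |A| = 6, |A ∩ B| = 5; needs |A ∖ B| = 2 — false.
(d) ward 1: |A| = 6, |A ∩ B| = 4; needs |A ∩ B| ≤ |A ∖ B| — false.

1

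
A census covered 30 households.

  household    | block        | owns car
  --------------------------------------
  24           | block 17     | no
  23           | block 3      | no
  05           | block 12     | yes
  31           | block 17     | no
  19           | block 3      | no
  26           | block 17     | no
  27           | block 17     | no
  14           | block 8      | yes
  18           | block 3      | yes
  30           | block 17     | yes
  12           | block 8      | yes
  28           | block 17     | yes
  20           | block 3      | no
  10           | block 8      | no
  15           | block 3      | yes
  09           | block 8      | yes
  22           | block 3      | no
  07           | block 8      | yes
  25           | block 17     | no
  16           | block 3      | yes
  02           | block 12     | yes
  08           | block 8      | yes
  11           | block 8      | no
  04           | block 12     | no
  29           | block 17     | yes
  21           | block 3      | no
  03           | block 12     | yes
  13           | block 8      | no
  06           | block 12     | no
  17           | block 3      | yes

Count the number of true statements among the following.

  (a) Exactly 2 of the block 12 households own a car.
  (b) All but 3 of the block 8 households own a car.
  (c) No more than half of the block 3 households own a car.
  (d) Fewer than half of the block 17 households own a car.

(a) block 12: |A| = 5, |A ∩ B| = 3; needs |A ∩ B| = 2 — false.
(b) block 8: |A| = 8, |A ∩ B| = 5; needs |A ∖ B| = 3 — true.
(c) block 3: |A| = 9, |A ∩ B| = 4; needs |A ∩ B| ≤ |A ∖ B| — true.
(d) block 17: |A| = 8, |A ∩ B| = 3; needs |A ∩ B| < |A ∖ B| — true.

3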